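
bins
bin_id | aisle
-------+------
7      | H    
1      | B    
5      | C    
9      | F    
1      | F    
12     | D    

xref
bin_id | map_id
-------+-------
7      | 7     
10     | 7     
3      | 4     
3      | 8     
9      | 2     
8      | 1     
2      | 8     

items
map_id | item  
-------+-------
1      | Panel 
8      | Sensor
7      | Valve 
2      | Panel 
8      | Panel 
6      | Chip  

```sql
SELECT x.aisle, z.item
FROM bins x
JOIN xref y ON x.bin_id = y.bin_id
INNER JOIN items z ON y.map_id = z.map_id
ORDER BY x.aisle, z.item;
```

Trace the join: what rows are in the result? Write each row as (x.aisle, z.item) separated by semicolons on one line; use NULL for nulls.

Joins associate left-to-right: bins INNER JOIN xref on bin_id gives 2 intermediate row(s).
Then INNER JOIN `items z` on map_id: keep only rows whose y.map_id appears in z.

(F, Panel); (H, Valve)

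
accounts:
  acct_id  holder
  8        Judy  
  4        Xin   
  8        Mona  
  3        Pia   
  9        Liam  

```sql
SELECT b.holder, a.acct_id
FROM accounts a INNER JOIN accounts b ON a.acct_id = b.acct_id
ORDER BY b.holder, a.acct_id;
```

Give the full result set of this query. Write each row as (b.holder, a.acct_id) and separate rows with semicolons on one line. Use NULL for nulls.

INNER JOIN keeps only pairs where the ON condition holds.
Matching on a.acct_id = b.acct_id.
- a row (acct_id=8): matches 2 b row(s) → 2 output row(s).
- a row (acct_id=4): matches 1 b row(s) → 1 output row(s).
- a row (acct_id=8): matches 2 b row(s) → 2 output row(s).
- a row (acct_id=3): matches 1 b row(s) → 1 output row(s).
- a row (acct_id=9): matches 1 b row(s) → 1 output row(s).
After projecting and ordering:
b.holder | a.acct_id
Judy | 8
Judy | 8
Liam | 9
Mona | 8
Mona | 8
Pia | 3
Xin | 4

(Judy, 8); (Judy, 8); (Liam, 9); (Mona, 8); (Mona, 8); (Pia, 3); (Xin, 4)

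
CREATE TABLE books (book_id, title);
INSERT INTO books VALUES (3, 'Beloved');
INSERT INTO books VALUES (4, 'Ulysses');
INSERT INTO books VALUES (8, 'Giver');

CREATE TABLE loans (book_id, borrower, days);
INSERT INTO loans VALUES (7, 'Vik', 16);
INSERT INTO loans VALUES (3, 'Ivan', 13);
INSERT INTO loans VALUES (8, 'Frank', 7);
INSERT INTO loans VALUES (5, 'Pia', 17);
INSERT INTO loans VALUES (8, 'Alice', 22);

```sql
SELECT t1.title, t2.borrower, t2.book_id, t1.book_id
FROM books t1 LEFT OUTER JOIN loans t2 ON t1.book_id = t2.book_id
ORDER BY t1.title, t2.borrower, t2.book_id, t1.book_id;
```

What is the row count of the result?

LEFT JOIN keeps every row from `books`; unmatched rows get NULL for `loans`'s columns.
Matching on t1.book_id = t2.book_id.
- t1 row (book_id=3): matches 1 t2 row(s) → 1 output row(s).
- t1 row (book_id=4): no match → kept, t2 columns NULL.
- t1 row (book_id=8): matches 2 t2 row(s) → 2 output row(s).
Total: 3 matched + 1 padded = 4 rows.

4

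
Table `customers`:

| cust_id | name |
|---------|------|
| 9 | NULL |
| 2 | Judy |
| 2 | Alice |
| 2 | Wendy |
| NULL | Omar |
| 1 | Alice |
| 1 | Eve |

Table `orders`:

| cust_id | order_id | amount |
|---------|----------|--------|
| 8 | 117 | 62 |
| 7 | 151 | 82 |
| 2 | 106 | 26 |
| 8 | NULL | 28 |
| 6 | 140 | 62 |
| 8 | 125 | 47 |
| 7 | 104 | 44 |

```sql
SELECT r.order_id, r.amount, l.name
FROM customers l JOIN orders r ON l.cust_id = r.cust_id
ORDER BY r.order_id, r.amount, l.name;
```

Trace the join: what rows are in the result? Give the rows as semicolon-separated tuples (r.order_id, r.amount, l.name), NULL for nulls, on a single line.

INNER JOIN keeps only pairs where the ON condition holds.
Matching on l.cust_id = r.cust_id. A NULL in a compared column never satisfies the condition.
- l (cust_id=9) has no partner → excluded.
- l (cust_id=2) pairs with 1 row(s) of r.
- l (cust_id=2) pairs with 1 row(s) of r.
- l (cust_id=2) pairs with 1 row(s) of r.
- l (cust_id=NULL) has no partner → excluded.
- l (cust_id=1) has no partner → excluded.
- l (cust_id=1) has no partner → excluded.
After projecting and ordering:
r.order_id | r.amount | l.name
106 | 26 | Alice
106 | 26 | Judy
106 | 26 | Wendy

(106, 26, Alice); (106, 26, Judy); (106, 26, Wendy)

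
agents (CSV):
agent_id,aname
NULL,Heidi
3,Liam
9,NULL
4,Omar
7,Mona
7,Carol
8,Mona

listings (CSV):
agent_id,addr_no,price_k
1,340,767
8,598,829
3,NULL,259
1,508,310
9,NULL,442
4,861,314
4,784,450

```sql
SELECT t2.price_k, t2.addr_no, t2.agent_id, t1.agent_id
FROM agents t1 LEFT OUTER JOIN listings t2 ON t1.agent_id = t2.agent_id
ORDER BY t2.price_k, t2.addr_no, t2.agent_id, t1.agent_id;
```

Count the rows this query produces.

LEFT JOIN keeps every row from `agents`; unmatched rows get NULL for `listings`'s columns.
Matching on t1.agent_id = t2.agent_id. A NULL in a compared column never satisfies the condition.
Matched pairs: 5; unmatched t1 rows kept: 3.
Total: 5 matched + 3 padded = 8 rows.

8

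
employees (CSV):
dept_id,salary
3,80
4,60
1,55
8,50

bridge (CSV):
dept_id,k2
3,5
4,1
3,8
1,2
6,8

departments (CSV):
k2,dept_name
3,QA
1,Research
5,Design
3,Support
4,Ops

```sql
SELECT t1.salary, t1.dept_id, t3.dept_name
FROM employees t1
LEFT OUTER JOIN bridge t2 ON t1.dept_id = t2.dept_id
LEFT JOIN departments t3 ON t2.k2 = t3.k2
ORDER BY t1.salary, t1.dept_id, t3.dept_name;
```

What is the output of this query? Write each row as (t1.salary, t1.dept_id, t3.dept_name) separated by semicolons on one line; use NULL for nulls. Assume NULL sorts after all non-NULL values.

(50, 8, NULL); (55, 1, NULL); (60, 4, Research); (80, 3, Design); (80, 3, NULL)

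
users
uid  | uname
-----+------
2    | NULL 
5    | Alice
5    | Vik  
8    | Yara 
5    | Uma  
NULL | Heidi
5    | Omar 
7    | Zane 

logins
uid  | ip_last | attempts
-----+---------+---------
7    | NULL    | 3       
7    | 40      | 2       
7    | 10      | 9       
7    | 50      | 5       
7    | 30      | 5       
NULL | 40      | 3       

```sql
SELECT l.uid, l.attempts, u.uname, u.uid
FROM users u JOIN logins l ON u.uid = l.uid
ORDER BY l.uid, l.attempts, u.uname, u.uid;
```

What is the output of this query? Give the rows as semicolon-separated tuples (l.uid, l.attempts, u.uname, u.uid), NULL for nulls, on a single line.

INNER JOIN keeps only pairs where the ON condition holds.
Matching on u.uid = l.uid. A NULL in a compared column never satisfies the condition.
- u row (uid=2): no match → dropped.
- u row (uid=5): no match → dropped.
- u row (uid=5): no match → dropped.
- u row (uid=8): no match → dropped.
- u row (uid=5): no match → dropped.
- u row (uid=NULL): no match → dropped.
- u row (uid=5): no match → dropped.
- u row (uid=7): matches 5 l row(s) → 5 output row(s).
After projecting and ordering:
l.uid | l.attempts | u.uname | u.uid
7 | 2 | Zane | 7
7 | 3 | Zane | 7
7 | 5 | Zane | 7
7 | 5 | Zane | 7
7 | 9 | Zane | 7

(7, 2, Zane, 7); (7, 3, Zane, 7); (7, 5, Zane, 7); (7, 5, Zane, 7); (7, 9, Zane, 7)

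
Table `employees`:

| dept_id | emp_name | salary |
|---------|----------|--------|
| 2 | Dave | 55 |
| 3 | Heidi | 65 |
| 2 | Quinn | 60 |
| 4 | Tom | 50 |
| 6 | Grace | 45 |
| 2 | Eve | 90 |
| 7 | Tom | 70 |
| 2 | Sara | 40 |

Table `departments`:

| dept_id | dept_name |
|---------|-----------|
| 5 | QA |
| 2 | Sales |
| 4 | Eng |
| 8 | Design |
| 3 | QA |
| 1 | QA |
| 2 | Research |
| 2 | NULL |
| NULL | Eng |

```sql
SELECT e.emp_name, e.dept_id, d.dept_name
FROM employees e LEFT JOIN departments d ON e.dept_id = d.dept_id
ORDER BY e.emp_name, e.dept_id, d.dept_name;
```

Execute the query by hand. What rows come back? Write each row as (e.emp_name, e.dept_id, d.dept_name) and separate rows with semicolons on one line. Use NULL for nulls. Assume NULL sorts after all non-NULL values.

(Dave, 2, Research); (Dave, 2, Sales); (Dave, 2, NULL); (Eve, 2, Research); (Eve, 2, Sales); (Eve, 2, NULL); (Grace, 6, NULL); (Heidi, 3, QA); (Quinn, 2, Research); (Quinn, 2, Sales); (Quinn, 2, NULL); (Sara, 2, Research); (Sara, 2, Sales); (Sara, 2, NULL); (Tom, 4, Eng); (Tom, 7, NULL)

LEFT JOIN keeps every row from `employees`; unmatched rows get NULL for `departments`'s columns.
Matching on e.dept_id = d.dept_id. A NULL in a compared column never satisfies the condition.
- e[0] dept_id=2 → 3 match(es) in d → 3 row(s).
- e[1] dept_id=3 → 1 match(es) in d → 1 row(s).
- e[2] dept_id=2 → 3 match(es) in d → 3 row(s).
- e[3] dept_id=4 → 1 match(es) in d → 1 row(s).
- e[4] dept_id=6 → no match; kept with NULLs on the d side.
- e[5] dept_id=2 → 3 match(es) in d → 3 row(s).
- e[6] dept_id=7 → no match; kept with NULLs on the d side.
- e[7] dept_id=2 → 3 match(es) in d → 3 row(s).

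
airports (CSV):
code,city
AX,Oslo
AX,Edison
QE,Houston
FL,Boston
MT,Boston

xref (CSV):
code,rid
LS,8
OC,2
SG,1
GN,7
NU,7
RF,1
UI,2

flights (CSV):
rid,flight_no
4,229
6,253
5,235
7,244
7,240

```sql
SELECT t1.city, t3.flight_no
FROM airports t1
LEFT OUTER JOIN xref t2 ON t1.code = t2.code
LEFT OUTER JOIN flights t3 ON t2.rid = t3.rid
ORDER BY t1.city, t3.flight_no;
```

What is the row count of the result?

5

Evaluate left to right. First `airports t1 LEFT JOIN xref t2` on code: 5 row(s).
Then LEFT JOIN `flights t3` on rid: each of those 5 rows is kept; rows whose t2.rid has no match in t3 get NULL for t3's columns.
Result: 5 row(s).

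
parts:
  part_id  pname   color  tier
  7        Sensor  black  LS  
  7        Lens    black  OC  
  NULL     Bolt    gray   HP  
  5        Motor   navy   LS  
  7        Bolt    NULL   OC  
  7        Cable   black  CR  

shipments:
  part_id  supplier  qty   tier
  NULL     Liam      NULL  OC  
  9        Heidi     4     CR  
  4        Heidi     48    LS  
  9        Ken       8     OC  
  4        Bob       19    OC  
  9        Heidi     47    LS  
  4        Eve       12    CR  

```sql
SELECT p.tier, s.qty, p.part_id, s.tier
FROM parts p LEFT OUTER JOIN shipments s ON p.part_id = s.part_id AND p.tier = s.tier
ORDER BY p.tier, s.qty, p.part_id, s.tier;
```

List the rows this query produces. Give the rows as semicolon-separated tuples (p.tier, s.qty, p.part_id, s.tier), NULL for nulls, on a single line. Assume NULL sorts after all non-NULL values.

LEFT JOIN keeps every row from `parts`; unmatched rows get NULL for `shipments`'s columns.
Matching on p.part_id = s.part_id AND p.tier = s.tier. A NULL in a compared column never satisfies the condition.
- part_id=7, tier=LS: no s row matches, row kept with s columns NULL.
- part_id=7, tier=OC: no s row matches, row kept with s columns NULL.
- part_id=NULL, tier=HP: no s row matches, row kept with s columns NULL.
- part_id=5, tier=LS: no s row matches, row kept with s columns NULL.
- part_id=7, tier=OC: no s row matches, row kept with s columns NULL.
- part_id=7, tier=CR: no s row matches, row kept with s columns NULL.
After projecting and ordering:
p.tier | s.qty | p.part_id | s.tier
CR | NULL | 7 | NULL
HP | NULL | NULL | NULL
LS | NULL | 5 | NULL
LS | NULL | 7 | NULL
OC | NULL | 7 | NULL
OC | NULL | 7 | NULL

(CR, NULL, 7, NULL); (HP, NULL, NULL, NULL); (LS, NULL, 5, NULL); (LS, NULL, 7, NULL); (OC, NULL, 7, NULL); (OC, NULL, 7, NULL)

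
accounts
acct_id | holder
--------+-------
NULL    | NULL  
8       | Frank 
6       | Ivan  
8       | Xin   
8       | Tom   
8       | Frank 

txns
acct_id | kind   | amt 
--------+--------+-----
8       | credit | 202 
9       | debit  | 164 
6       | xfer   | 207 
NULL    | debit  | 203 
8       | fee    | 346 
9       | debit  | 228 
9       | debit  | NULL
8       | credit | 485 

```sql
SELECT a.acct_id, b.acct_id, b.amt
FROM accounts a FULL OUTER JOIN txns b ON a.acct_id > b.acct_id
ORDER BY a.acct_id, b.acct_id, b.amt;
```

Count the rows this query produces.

13

FULL OUTER JOIN keeps every row from both sides; unmatched rows get NULL for the other side's columns.
Matching on a.acct_id > b.acct_id. A NULL in a compared column never satisfies the condition.
- a[0] acct_id=NULL → no match; kept with NULLs on the b side.
- a[1] acct_id=8 → 1 match(es) in b → 1 row(s).
- a[2] acct_id=6 → no match; kept with NULLs on the b side.
- a[3] acct_id=8 → 1 match(es) in b → 1 row(s).
- a[4] acct_id=8 → 1 match(es) in b → 1 row(s).
- a[5] acct_id=8 → 1 match(es) in b → 1 row(s).
- 7 row(s) from b found no a partner → padded with NULL.
Total: 4 matched + 9 padded = 13 rows.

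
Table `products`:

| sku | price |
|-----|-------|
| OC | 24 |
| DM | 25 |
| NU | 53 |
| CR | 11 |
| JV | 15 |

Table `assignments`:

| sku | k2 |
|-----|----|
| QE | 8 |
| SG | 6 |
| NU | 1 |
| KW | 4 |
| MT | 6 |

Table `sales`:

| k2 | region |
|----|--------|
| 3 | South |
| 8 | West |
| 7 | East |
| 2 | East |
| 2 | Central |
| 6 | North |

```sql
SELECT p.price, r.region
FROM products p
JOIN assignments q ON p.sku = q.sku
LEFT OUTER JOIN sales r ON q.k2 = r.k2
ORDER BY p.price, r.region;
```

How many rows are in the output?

1

Step 1 — p INNER JOIN q on sku → 1 row(s).
Then LEFT JOIN `sales r` on k2: each of those 1 rows is kept; rows whose q.k2 has no match in r get NULL for r's columns.
Result: 1 row(s).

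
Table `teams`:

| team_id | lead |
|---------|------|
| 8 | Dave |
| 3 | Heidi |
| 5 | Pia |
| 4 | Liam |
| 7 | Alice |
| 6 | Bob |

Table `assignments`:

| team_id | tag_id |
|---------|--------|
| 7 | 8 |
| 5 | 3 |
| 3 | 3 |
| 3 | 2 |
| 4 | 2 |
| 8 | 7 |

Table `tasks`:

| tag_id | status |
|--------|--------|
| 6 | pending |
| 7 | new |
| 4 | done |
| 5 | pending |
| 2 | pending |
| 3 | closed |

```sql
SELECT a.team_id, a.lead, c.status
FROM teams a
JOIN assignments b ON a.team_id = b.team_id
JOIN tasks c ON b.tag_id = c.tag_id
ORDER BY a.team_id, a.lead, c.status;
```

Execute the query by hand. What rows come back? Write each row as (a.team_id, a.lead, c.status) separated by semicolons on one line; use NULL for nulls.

Step 1 — a INNER JOIN b on team_id → 6 row(s).
Then INNER JOIN `tasks c` on tag_id: keep only rows whose b.tag_id appears in c.

(3, Heidi, closed); (3, Heidi, pending); (4, Liam, pending); (5, Pia, closed); (8, Dave, new)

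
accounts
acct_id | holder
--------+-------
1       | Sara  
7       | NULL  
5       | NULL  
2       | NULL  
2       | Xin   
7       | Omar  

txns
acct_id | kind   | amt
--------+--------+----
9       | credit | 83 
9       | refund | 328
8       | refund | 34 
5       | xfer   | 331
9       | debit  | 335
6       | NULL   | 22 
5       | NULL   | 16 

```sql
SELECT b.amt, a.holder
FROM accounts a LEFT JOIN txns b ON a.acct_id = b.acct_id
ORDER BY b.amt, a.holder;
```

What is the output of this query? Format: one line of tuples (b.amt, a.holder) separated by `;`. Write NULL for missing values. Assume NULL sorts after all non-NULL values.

LEFT JOIN keeps every row from `accounts`; unmatched rows get NULL for `txns`'s columns.
Matching on a.acct_id = b.acct_id.
Matched pairs: 2; unmatched a rows kept: 5.

(16, NULL); (331, NULL); (NULL, Omar); (NULL, Sara); (NULL, Xin); (NULL, NULL); (NULL, NULL)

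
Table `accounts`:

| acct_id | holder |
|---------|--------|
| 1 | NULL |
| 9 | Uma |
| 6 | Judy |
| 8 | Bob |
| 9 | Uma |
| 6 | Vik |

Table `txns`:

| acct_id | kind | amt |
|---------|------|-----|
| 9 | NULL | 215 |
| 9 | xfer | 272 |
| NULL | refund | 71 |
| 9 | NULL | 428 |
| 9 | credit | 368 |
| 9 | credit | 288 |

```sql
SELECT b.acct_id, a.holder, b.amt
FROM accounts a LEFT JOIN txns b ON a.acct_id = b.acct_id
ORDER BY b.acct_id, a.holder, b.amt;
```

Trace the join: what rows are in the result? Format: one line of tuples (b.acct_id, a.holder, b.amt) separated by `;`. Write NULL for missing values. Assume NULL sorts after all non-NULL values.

(9, Uma, 215); (9, Uma, 215); (9, Uma, 272); (9, Uma, 272); (9, Uma, 288); (9, Uma, 288); (9, Uma, 368); (9, Uma, 368); (9, Uma, 428); (9, Uma, 428); (NULL, Bob, NULL); (NULL, Judy, NULL); (NULL, Vik, NULL); (NULL, NULL, NULL)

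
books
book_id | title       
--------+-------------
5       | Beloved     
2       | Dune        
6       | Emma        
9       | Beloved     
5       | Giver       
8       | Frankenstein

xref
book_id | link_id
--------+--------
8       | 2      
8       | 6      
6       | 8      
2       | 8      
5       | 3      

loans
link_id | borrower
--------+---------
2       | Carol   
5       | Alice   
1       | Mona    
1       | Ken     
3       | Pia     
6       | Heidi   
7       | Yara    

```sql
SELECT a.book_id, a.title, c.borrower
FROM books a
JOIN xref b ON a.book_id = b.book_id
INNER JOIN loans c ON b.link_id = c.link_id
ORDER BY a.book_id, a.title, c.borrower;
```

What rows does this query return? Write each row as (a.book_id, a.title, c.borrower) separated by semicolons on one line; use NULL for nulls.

Joins associate left-to-right: books INNER JOIN xref on book_id gives 6 intermediate row(s).
Then INNER JOIN `loans c` on link_id: keep only rows whose b.link_id appears in c.

(5, Beloved, Pia); (5, Giver, Pia); (8, Frankenstein, Carol); (8, Frankenstein, Heidi)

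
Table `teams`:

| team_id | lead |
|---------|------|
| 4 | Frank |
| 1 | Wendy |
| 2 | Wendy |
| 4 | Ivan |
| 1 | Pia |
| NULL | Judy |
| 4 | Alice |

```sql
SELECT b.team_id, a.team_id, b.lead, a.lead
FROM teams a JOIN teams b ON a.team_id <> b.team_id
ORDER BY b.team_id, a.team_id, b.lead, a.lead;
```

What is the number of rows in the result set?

INNER JOIN keeps only pairs where the ON condition holds.
Matching on a.team_id <> b.team_id. A NULL in a compared column never satisfies the condition.
Matched pairs: 22.
Total: 22 rows.

22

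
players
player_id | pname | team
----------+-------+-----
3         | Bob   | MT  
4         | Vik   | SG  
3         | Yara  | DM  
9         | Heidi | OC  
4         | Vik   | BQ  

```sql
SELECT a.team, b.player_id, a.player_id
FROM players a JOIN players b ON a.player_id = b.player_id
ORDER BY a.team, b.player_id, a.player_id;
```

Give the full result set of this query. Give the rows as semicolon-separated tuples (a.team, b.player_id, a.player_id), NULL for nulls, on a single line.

INNER JOIN keeps only pairs where the ON condition holds.
Matching on a.player_id = b.player_id.
- a row (player_id=3): matches 2 b row(s) → 2 output row(s).
- a row (player_id=4): matches 2 b row(s) → 2 output row(s).
- a row (player_id=3): matches 2 b row(s) → 2 output row(s).
- a row (player_id=9): matches 1 b row(s) → 1 output row(s).
- a row (player_id=4): matches 2 b row(s) → 2 output row(s).
After projecting and ordering:
a.team | b.player_id | a.player_id
BQ | 4 | 4
BQ | 4 | 4
DM | 3 | 3
DM | 3 | 3
MT | 3 | 3
MT | 3 | 3
OC | 9 | 9
SG | 4 | 4
SG | 4 | 4

(BQ, 4, 4); (BQ, 4, 4); (DM, 3, 3); (DM, 3, 3); (MT, 3, 3); (MT, 3, 3); (OC, 9, 9); (SG, 4, 4); (SG, 4, 4)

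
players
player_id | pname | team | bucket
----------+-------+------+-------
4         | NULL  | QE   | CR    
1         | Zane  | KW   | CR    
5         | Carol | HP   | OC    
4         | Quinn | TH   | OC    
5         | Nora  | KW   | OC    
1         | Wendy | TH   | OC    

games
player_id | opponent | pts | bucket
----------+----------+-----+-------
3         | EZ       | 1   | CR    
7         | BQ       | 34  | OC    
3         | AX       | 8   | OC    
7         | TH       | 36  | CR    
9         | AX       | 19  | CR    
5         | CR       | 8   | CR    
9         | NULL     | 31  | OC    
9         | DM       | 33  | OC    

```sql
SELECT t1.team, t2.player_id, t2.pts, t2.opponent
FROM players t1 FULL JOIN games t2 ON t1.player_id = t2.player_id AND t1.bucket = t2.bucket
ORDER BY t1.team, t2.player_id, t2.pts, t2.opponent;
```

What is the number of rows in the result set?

14

FULL OUTER JOIN keeps every row from both sides; unmatched rows get NULL for the other side's columns.
Matching on t1.player_id = t2.player_id AND t1.bucket = t2.bucket.
- t1[0] player_id=4, bucket=CR → no match; kept with NULLs on the t2 side.
- t1[1] player_id=1, bucket=CR → no match; kept with NULLs on the t2 side.
- t1[2] player_id=5, bucket=OC → no match; kept with NULLs on the t2 side.
- t1[3] player_id=4, bucket=OC → no match; kept with NULLs on the t2 side.
- t1[4] player_id=5, bucket=OC → no match; kept with NULLs on the t2 side.
- t1[5] player_id=1, bucket=OC → no match; kept with NULLs on the t2 side.
- 8 row(s) from t2 found no t1 partner → padded with NULL.
Total: 0 matched + 14 padded = 14 rows.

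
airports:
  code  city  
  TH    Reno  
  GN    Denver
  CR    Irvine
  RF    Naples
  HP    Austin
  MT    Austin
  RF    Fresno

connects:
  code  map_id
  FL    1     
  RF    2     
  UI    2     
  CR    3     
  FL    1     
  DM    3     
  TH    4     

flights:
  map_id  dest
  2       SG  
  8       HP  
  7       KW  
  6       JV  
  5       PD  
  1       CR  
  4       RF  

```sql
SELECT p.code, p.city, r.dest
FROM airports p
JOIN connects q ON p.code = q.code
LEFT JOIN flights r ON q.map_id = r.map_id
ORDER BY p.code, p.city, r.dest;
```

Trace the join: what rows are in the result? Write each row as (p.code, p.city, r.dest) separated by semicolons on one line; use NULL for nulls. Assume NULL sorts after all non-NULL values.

(CR, Irvine, NULL); (RF, Fresno, SG); (RF, Naples, SG); (TH, Reno, RF)

Step 1 — p INNER JOIN q on code → 4 row(s).
Then LEFT JOIN `flights r` on map_id: each of those 4 rows is kept; rows whose q.map_id has no match in r get NULL for r's columns.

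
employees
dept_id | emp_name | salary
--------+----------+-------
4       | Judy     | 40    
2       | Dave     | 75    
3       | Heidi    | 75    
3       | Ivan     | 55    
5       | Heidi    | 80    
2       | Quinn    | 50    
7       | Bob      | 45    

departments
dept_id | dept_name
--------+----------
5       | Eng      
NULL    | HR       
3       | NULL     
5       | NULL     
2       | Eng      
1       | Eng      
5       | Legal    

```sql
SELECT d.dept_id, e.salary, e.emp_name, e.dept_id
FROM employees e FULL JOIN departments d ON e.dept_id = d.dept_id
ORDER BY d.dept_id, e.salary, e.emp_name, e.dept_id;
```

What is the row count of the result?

11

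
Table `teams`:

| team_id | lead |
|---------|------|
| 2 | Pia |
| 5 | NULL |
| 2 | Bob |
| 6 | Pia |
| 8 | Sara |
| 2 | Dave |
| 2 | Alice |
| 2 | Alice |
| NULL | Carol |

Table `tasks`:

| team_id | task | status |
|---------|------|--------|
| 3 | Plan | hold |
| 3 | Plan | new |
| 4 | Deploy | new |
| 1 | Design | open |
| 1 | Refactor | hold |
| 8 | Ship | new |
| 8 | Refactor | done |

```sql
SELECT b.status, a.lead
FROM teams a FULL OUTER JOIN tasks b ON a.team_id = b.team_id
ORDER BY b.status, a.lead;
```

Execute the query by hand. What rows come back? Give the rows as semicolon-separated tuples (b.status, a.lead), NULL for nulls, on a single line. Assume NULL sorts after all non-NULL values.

FULL OUTER JOIN keeps every row from both sides; unmatched rows get NULL for the other side's columns.
Matching on a.team_id = b.team_id. A NULL in a compared column never satisfies the condition.
- a row (team_id=2): no match → kept, b columns NULL.
- a row (team_id=5): no match → kept, b columns NULL.
- a row (team_id=2): no match → kept, b columns NULL.
- a row (team_id=6): no match → kept, b columns NULL.
- a row (team_id=8): matches 2 b row(s) → 2 output row(s).
- a row (team_id=2): no match → kept, b columns NULL.
- a row (team_id=2): no match → kept, b columns NULL.
- a row (team_id=2): no match → kept, b columns NULL.
- a row (team_id=NULL): no match → kept, b columns NULL.
- 5 row(s) from b found no a partner → padded with NULL.

(done, Sara); (hold, NULL); (hold, NULL); (new, Sara); (new, NULL); (new, NULL); (open, NULL); (NULL, Alice); (NULL, Alice); (NULL, Bob); (NULL, Carol); (NULL, Dave); (NULL, Pia); (NULL, Pia); (NULL, NULL)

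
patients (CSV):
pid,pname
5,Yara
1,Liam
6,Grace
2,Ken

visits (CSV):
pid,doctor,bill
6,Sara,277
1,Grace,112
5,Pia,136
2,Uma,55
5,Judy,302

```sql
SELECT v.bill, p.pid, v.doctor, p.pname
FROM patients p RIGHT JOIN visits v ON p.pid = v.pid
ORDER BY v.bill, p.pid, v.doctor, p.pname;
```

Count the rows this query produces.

5

RIGHT JOIN keeps every row from `visits`; unmatched rows get NULL for `patients`'s columns.
Matching on p.pid = v.pid.
Matched pairs: 5; unmatched v rows kept: 0.
Total: 5 rows.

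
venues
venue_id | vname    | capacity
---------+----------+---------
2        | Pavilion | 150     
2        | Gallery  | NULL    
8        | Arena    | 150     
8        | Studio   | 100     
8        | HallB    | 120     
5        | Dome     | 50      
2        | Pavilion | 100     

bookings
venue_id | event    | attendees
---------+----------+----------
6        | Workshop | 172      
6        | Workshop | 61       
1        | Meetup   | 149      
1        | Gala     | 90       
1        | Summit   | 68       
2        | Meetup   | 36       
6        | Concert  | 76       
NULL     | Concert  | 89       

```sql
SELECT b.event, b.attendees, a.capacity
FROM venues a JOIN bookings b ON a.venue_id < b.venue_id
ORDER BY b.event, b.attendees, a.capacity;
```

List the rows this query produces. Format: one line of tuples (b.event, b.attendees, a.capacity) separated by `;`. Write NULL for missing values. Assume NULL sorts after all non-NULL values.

INNER JOIN keeps only pairs where the ON condition holds.
Matching on a.venue_id < b.venue_id. A NULL in a compared column never satisfies the condition.
- a[0] venue_id=2 → 3 match(es) in b → 3 row(s).
- a[1] venue_id=2 → 3 match(es) in b → 3 row(s).
- a[2] venue_id=8 → no match; dropped.
- a[3] venue_id=8 → no match; dropped.
- a[4] venue_id=8 → no match; dropped.
- a[5] venue_id=5 → 3 match(es) in b → 3 row(s).
- a[6] venue_id=2 → 3 match(es) in b → 3 row(s).

(Concert, 76, 50); (Concert, 76, 100); (Concert, 76, 150); (Concert, 76, NULL); (Workshop, 61, 50); (Workshop, 61, 100); (Workshop, 61, 150); (Workshop, 61, NULL); (Workshop, 172, 50); (Workshop, 172, 100); (Workshop, 172, 150); (Workshop, 172, NULL)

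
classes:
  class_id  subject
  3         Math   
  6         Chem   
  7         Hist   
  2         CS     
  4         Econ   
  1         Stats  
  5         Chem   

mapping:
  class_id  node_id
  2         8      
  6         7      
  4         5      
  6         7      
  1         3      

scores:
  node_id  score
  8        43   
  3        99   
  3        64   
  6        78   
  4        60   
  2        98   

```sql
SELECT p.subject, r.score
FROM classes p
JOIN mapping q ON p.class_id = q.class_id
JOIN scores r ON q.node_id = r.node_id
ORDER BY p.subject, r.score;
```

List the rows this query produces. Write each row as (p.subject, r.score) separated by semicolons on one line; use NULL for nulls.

Step 1 — p INNER JOIN q on class_id → 5 row(s).
Then INNER JOIN `scores r` on node_id: keep only rows whose q.node_id appears in r.

(CS, 43); (Stats, 64); (Stats, 99)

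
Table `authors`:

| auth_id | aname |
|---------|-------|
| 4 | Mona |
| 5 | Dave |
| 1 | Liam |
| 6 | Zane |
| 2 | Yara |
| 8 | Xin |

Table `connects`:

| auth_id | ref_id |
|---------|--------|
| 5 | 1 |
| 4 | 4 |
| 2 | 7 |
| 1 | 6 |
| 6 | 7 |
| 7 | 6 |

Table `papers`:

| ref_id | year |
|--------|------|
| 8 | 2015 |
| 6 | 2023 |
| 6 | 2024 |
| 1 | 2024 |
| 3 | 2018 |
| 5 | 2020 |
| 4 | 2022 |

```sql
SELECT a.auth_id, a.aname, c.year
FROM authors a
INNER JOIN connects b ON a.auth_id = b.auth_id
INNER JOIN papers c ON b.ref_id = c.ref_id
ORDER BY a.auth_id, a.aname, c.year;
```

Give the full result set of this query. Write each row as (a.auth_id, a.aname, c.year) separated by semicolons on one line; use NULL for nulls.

Evaluate left to right. First `authors a INNER JOIN connects b` on auth_id: 5 row(s).
Then INNER JOIN `papers c` on ref_id: keep only rows whose b.ref_id appears in c.

(1, Liam, 2023); (1, Liam, 2024); (4, Mona, 2022); (5, Dave, 2024)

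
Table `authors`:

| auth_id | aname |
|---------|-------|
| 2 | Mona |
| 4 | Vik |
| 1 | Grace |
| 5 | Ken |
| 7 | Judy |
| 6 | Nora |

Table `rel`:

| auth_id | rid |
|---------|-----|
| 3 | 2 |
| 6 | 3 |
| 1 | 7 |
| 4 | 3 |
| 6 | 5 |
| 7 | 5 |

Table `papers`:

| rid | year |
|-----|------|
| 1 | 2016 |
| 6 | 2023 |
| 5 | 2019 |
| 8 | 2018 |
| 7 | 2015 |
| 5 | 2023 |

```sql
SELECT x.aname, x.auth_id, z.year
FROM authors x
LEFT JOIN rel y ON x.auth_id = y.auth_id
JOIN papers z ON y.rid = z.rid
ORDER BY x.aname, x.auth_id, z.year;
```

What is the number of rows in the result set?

5

Step 1 — x LEFT JOIN y on auth_id → 7 row(s).
Then INNER JOIN `papers z` on rid: keep only rows whose y.rid appears in z.
Result: 5 row(s).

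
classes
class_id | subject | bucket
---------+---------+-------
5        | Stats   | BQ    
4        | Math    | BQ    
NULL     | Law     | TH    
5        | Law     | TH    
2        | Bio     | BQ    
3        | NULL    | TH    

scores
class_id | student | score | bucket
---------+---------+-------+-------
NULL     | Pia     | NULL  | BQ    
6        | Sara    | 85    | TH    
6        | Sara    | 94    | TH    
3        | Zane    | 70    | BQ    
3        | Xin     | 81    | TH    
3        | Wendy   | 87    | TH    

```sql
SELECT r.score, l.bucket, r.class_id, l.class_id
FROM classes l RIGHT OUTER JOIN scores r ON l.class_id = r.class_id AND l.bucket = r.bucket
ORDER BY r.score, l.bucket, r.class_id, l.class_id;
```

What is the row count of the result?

RIGHT JOIN keeps every row from `scores`; unmatched rows get NULL for `classes`'s columns.
Matching on l.class_id = r.class_id AND l.bucket = r.bucket. A NULL in a compared column never satisfies the condition.
Matched pairs: 2; unmatched r rows kept: 4.
Total: 2 matched + 4 padded = 6 rows.

6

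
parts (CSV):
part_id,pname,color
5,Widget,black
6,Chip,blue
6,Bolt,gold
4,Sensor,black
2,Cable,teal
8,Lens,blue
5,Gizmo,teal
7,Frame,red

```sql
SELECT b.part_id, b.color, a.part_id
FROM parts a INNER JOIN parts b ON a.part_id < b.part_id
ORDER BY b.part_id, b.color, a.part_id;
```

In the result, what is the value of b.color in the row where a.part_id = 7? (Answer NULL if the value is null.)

blue

INNER JOIN keeps only pairs where the ON condition holds.
Matching on a.part_id < b.part_id.
- a[0] part_id=5 → 4 match(es) in b → 4 row(s).
- a[1] part_id=6 → 2 match(es) in b → 2 row(s).
- a[2] part_id=6 → 2 match(es) in b → 2 row(s).
- a[3] part_id=4 → 6 match(es) in b → 6 row(s).
- a[4] part_id=2 → 7 match(es) in b → 7 row(s).
- a[5] part_id=8 → no match; dropped.
- a[6] part_id=5 → 4 match(es) in b → 4 row(s).
- a[7] part_id=7 → 1 match(es) in b → 1 row(s).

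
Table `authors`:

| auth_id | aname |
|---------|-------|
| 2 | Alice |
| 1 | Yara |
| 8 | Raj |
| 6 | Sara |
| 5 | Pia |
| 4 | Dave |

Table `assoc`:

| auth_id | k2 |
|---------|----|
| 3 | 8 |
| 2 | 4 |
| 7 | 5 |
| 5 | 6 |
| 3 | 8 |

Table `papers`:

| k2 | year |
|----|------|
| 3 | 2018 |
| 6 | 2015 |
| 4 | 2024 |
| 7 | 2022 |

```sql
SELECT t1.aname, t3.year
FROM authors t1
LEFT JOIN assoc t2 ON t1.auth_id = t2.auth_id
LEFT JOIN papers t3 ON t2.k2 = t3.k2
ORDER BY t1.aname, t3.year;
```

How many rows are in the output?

Evaluate left to right. First `authors t1 LEFT JOIN assoc t2` on auth_id: 6 row(s).
Then LEFT JOIN `papers t3` on k2: each of those 6 rows is kept; rows whose t2.k2 has no match in t3 get NULL for t3's columns.
Result: 6 row(s).

6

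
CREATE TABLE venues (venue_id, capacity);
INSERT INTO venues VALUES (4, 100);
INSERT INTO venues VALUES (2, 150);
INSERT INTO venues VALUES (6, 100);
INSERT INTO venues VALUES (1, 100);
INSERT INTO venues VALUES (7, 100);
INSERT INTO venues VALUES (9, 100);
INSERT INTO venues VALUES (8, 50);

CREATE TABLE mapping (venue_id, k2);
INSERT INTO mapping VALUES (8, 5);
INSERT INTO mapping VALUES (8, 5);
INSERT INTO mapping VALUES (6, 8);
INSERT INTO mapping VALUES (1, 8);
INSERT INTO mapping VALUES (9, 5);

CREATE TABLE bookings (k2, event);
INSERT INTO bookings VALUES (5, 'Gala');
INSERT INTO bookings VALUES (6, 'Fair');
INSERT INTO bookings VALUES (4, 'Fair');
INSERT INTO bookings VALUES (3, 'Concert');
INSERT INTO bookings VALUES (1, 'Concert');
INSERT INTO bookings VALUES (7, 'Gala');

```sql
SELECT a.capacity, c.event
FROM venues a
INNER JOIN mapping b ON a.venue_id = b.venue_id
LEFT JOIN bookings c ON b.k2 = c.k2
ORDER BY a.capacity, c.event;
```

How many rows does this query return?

Joins associate left-to-right: venues INNER JOIN mapping on venue_id gives 5 intermediate row(s).
Then LEFT JOIN `bookings c` on k2: each of those 5 rows is kept; rows whose b.k2 has no match in c get NULL for c's columns.
Result: 5 row(s).

5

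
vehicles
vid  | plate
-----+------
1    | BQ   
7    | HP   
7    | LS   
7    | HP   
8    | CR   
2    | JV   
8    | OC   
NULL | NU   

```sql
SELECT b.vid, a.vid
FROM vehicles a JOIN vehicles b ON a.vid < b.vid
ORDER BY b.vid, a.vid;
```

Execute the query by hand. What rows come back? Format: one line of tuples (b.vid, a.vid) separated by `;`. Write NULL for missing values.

(2, 1); (7, 1); (7, 1); (7, 1); (7, 2); (7, 2); (7, 2); (8, 1); (8, 1); (8, 2); (8, 2); (8, 7); (8, 7); (8, 7); (8, 7); (8, 7); (8, 7)

INNER JOIN keeps only pairs where the ON condition holds.
Matching on a.vid < b.vid. A NULL in a compared column never satisfies the condition.
- a row (vid=1): matches 6 b row(s) → 6 output row(s).
- a row (vid=7): matches 2 b row(s) → 2 output row(s).
- a row (vid=7): matches 2 b row(s) → 2 output row(s).
- a row (vid=7): matches 2 b row(s) → 2 output row(s).
- a row (vid=8): no match → dropped.
- a row (vid=2): matches 5 b row(s) → 5 output row(s).
- a row (vid=8): no match → dropped.
- a row (vid=NULL): no match → dropped.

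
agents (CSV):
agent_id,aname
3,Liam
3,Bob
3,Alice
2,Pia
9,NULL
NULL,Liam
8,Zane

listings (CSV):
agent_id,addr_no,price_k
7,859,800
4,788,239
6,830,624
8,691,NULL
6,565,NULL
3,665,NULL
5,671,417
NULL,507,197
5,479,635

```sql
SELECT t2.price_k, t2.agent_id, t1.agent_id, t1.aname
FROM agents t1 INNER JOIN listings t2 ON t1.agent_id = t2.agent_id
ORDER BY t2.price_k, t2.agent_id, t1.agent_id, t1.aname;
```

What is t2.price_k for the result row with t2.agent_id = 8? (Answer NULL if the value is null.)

NULL

INNER JOIN keeps only pairs where the ON condition holds.
Matching on t1.agent_id = t2.agent_id. A NULL in a compared column never satisfies the condition.
- t1[0] agent_id=3 → 1 match(es) in t2 → 1 row(s).
- t1[1] agent_id=3 → 1 match(es) in t2 → 1 row(s).
- t1[2] agent_id=3 → 1 match(es) in t2 → 1 row(s).
- t1[3] agent_id=2 → no match; dropped.
- t1[4] agent_id=9 → no match; dropped.
- t1[5] agent_id=NULL → no match; dropped.
- t1[6] agent_id=8 → 1 match(es) in t2 → 1 row(s).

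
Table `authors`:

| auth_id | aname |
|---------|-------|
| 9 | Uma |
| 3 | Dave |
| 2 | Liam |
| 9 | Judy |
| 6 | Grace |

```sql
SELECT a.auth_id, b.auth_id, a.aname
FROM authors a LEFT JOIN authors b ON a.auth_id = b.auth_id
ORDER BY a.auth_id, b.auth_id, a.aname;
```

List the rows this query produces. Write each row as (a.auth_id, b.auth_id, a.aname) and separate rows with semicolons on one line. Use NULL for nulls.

LEFT JOIN keeps every row from `authors a`; unmatched rows get NULL for `authors b`'s columns.
Matching on a.auth_id = b.auth_id.
- a row (auth_id=9): matches 2 b row(s) → 2 output row(s).
- a row (auth_id=3): matches 1 b row(s) → 1 output row(s).
- a row (auth_id=2): matches 1 b row(s) → 1 output row(s).
- a row (auth_id=9): matches 2 b row(s) → 2 output row(s).
- a row (auth_id=6): matches 1 b row(s) → 1 output row(s).
After projecting and ordering:
a.auth_id | b.auth_id | a.aname
2 | 2 | Liam
3 | 3 | Dave
6 | 6 | Grace
9 | 9 | Judy
9 | 9 | Judy
9 | 9 | Uma
9 | 9 | Uma

(2, 2, Liam); (3, 3, Dave); (6, 6, Grace); (9, 9, Judy); (9, 9, Judy); (9, 9, Uma); (9, 9, Uma)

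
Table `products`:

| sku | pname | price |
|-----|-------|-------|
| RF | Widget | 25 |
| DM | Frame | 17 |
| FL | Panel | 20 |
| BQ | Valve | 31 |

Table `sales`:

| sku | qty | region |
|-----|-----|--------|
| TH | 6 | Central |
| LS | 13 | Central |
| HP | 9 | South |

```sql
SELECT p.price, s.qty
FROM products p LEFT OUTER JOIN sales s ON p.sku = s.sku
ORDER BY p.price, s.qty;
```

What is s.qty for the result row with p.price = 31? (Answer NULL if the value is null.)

NULL

LEFT JOIN keeps every row from `products`; unmatched rows get NULL for `sales`'s columns.
Matching on p.sku = s.sku.
- sku=RF: no s row matches, row kept with s columns NULL.
- sku=DM: no s row matches, row kept with s columns NULL.
- sku=FL: no s row matches, row kept with s columns NULL.
- sku=BQ: no s row matches, row kept with s columns NULL.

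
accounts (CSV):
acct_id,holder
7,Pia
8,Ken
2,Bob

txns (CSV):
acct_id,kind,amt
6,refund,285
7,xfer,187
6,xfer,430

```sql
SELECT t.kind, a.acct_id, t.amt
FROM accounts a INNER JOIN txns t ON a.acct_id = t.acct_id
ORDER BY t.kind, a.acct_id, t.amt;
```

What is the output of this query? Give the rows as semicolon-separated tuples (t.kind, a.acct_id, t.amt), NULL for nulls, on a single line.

(xfer, 7, 187)

INNER JOIN keeps only pairs where the ON condition holds.
Matching on a.acct_id = t.acct_id.
- acct_id=7: 1 matching t row(s), so 1 row(s) emitted.
- acct_id=8: no matching t row, dropped.
- acct_id=2: no matching t row, dropped.
After projecting and ordering:
t.kind | a.acct_id | t.amt
xfer | 7 | 187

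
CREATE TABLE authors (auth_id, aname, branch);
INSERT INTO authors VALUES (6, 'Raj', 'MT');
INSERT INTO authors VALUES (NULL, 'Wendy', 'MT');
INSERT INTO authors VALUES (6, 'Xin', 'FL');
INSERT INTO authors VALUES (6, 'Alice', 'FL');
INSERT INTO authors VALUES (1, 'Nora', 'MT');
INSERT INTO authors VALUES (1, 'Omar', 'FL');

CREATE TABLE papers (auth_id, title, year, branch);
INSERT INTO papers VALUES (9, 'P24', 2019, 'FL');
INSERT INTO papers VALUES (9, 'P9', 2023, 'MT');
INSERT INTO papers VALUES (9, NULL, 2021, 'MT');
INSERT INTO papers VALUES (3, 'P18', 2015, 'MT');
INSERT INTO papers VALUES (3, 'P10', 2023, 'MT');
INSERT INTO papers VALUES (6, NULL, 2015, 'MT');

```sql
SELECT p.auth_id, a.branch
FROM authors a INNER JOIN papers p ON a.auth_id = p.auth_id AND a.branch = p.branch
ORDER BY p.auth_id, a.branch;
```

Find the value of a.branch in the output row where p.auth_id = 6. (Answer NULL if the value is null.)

MT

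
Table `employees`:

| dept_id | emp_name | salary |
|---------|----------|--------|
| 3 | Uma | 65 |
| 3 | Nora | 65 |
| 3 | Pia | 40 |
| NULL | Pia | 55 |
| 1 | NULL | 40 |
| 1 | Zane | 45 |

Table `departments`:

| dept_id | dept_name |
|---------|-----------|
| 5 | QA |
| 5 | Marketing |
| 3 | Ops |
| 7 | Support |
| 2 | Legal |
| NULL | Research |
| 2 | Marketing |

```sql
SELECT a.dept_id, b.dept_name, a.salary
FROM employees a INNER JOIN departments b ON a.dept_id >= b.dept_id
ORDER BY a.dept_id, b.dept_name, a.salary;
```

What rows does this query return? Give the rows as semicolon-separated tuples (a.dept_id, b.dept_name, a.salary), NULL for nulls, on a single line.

(3, Legal, 40); (3, Legal, 65); (3, Legal, 65); (3, Marketing, 40); (3, Marketing, 65); (3, Marketing, 65); (3, Ops, 40); (3, Ops, 65); (3, Ops, 65)

INNER JOIN keeps only pairs where the ON condition holds.
Matching on a.dept_id >= b.dept_id. A NULL in a compared column never satisfies the condition.
Matched pairs: 9.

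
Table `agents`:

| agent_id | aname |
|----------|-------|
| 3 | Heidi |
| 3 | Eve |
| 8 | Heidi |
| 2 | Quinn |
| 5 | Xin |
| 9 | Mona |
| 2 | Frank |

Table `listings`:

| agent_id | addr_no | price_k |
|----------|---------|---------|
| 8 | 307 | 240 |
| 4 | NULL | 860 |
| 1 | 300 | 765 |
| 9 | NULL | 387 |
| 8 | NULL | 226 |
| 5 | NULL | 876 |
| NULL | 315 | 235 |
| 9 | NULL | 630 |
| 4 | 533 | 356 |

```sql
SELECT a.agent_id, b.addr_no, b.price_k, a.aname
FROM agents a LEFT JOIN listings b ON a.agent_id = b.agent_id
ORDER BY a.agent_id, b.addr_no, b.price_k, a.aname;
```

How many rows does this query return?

LEFT JOIN keeps every row from `agents`; unmatched rows get NULL for `listings`'s columns.
Matching on a.agent_id = b.agent_id. A NULL in a compared column never satisfies the condition.
- a row (agent_id=3): no match → kept, b columns NULL.
- a row (agent_id=3): no match → kept, b columns NULL.
- a row (agent_id=8): matches 2 b row(s) → 2 output row(s).
- a row (agent_id=2): no match → kept, b columns NULL.
- a row (agent_id=5): matches 1 b row(s) → 1 output row(s).
- a row (agent_id=9): matches 2 b row(s) → 2 output row(s).
- a row (agent_id=2): no match → kept, b columns NULL.
Total: 5 matched + 4 padded = 9 rows.

9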